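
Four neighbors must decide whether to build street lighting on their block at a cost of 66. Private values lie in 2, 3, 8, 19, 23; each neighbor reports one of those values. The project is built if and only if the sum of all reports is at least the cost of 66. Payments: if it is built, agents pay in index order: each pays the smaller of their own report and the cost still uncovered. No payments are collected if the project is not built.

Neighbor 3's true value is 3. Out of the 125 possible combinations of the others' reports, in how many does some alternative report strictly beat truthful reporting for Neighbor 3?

Others report (19, 23, 23): truth gives 0; report 2 gives 1 > 0. Violating.
Others report (23, 19, 23): truth gives 0; report 2 gives 1 > 0. Violating.
Others report (23, 23, 19): truth gives 0; report 2 gives 1 > 0. Violating.
Others report (23, 23, 23): truth gives 0; report 2 gives 1 > 0. Violating.
Others report (2, 2, 2): truth gives 0; no alternative beats it.
Others report (2, 2, 3): truth gives 0; no alternative beats it.
(Checking all 125 profiles: 4 have a profitable deviation, 121 do not.)

4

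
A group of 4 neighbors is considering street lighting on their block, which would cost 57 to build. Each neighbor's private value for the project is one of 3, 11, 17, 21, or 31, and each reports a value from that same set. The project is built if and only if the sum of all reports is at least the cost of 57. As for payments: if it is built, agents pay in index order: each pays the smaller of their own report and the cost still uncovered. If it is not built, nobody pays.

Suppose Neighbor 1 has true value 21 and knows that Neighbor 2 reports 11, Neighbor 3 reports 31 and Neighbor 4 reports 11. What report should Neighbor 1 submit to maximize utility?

11

Report 3: project not built, utility 0.
Report 11: project built, pays 11, utility 21 - 11 = 10.
Report 17: project built, pays 17, utility 21 - 17 = 4.
Report 21: project built, pays 21, utility 21 - 21 = 0.
Report 31: project built, pays 31, utility 21 - 31 = -10.
The best choice is 11 with utility 10.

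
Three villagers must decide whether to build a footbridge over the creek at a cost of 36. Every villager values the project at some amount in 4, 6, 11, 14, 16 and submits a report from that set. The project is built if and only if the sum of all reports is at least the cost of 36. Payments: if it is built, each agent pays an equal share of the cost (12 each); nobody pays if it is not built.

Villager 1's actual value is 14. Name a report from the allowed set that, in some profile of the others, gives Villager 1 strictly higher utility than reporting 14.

16

Suppose Villager 2 reports 4 and Villager 3 reports 16.
Report 14: project not built, utility 0.
Report 16: project built, pays 12, utility 14 - 12 = 2.
So reporting 16 beats truth here (2 > 0).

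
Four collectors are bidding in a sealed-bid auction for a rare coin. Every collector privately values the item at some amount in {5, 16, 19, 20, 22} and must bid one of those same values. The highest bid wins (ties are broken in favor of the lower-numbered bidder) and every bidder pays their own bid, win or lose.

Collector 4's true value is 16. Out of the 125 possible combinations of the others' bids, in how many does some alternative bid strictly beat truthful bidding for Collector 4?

Others bid (5, 5, 16): truth gives -16; bid 19 gives -3 > -16. Violating.
Others bid (5, 5, 19): truth gives -16; bid 20 gives -4 > -16. Violating.
Others bid (5, 5, 20): truth gives -16; bid 5 gives -5 > -16. Violating.
Others bid (5, 5, 22): truth gives -16; bid 5 gives -5 > -16. Violating.
Others bid (5, 5, 5): truth gives 0; no alternative beats it.
(Checking all 125 profiles: 124 have a profitable deviation, 1 does not.)

124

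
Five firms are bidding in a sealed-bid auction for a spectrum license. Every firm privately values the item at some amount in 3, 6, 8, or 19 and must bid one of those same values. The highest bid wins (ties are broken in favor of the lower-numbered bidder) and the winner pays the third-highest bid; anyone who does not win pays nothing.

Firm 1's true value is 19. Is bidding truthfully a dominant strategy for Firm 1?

Yes

Check each profile of the others' bids and compare truth against every alternative bid.
Others bid (3, 3, 3, 19): truth gives 16, best alternative gives 0.
Others bid (3, 3, 19, 3): truth gives 16, best alternative gives 0.
Others bid (3, 19, 3, 3): truth gives 16, best alternative gives 0.
Others bid (19, 3, 3, 3): truth gives 16, best alternative gives 0.
Others bid (3, 3, 6, 19): truth gives 13, best alternative gives 0.
Others bid (3, 3, 19, 6): truth gives 13, best alternative gives 0.
(Remaining 250 profiles checked similarly; truth is weakly best in each.)
In every case the truthful bid is at least as good as any alternative, so it is a dominant strategy.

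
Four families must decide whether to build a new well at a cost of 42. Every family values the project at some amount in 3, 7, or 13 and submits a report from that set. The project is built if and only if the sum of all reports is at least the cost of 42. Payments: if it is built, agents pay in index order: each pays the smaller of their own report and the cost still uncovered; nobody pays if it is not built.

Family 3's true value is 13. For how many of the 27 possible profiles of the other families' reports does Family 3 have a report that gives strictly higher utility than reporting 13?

1

Others report (13, 13, 13): truth gives 0; report 3 gives 10 > 0. Violating.
Others report (3, 3, 3): truth gives 0; no alternative beats it.
Others report (3, 3, 7): truth gives 0; no alternative beats it.
(Checking all 27 profiles: 1 has a profitable deviation, 26 do not.)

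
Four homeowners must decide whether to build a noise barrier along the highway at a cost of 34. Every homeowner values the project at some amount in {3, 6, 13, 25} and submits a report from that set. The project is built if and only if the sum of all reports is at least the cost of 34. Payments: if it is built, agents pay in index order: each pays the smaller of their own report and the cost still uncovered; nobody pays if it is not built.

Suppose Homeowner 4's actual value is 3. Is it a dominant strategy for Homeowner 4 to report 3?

Yes

Check each profile of the others' reports and compare truth against every alternative report.
Others report (3, 13, 13): truth gives 0, best alternative gives -2.
Others report (13, 3, 13): truth gives 0, best alternative gives -2.
Others report (13, 13, 3): truth gives 0, best alternative gives -2.
Others report (3, 6, 25): truth gives 3, best alternative gives 3.
Others report (3, 13, 25): truth gives 3, best alternative gives 3.
Others report (3, 25, 6): truth gives 3, best alternative gives 3.
(Remaining 58 profiles checked similarly; truth is weakly best in each.)
In every case the truthful report is at least as good as any alternative, so it is a dominant strategy.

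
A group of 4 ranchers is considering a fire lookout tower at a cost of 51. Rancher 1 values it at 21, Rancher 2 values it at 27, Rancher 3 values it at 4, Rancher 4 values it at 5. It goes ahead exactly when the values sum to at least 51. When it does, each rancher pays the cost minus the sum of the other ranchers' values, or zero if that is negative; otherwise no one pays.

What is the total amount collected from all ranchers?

36

Total value 57 ≥ cost 51, so it is built.
Rancher 1: others sum to 36; max(0, 51 - 36) = 15.
Rancher 2: others sum to 30; max(0, 51 - 30) = 21.
Rancher 3: others sum to 53; max(0, 51 - 53) = 0.
Rancher 4: others sum to 52; max(0, 51 - 52) = 0.
Total collected = 15 + 21 + 0 + 0 = 36.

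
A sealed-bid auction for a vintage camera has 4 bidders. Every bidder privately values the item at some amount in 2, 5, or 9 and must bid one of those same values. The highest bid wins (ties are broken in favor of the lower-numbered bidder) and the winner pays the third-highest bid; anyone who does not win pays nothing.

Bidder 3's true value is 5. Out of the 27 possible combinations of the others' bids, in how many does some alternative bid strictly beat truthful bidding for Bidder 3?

Others bid (2, 2, 9): truth gives 0; bid 9 gives 3 > 0. Violating.
Others bid (2, 5, 2): truth gives 0; bid 9 gives 3 > 0. Violating.
Others bid (5, 2, 2): truth gives 0; bid 9 gives 3 > 0. Violating.
Others bid (2, 2, 2): truth gives 3; no alternative beats it.
Others bid (2, 2, 5): truth gives 3; no alternative beats it.
(Checking all 27 profiles: 3 have a profitable deviation, 24 do not.)

3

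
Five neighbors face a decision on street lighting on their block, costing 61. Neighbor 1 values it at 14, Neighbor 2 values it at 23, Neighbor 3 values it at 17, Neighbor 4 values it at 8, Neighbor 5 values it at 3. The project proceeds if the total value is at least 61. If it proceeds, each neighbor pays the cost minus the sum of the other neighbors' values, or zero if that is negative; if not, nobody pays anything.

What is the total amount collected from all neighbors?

Total value 65 ≥ cost 61, so it is built.
Neighbor 1: others sum to 51; max(0, 61 - 51) = 10.
Neighbor 2: others sum to 42; max(0, 61 - 42) = 19.
Neighbor 3: others sum to 48; max(0, 61 - 48) = 13.
Neighbor 4: others sum to 57; max(0, 61 - 57) = 4.
Neighbor 5: others sum to 62; max(0, 61 - 62) = 0.
Total collected = 10 + 19 + 13 + 4 + 0 = 46.

46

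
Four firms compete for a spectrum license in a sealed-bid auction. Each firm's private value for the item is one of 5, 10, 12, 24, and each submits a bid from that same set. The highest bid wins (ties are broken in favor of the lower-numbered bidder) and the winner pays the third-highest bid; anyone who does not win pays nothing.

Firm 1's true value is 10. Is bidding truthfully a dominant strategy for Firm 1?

Consider the case where Firm 2 bids 5, Firm 3 bids 5 and Firm 4 bids 12.
Truthful bid 10: loses, pays 0, utility 0.
Bid 12 instead: wins, pays 5, utility 10 - 5 = 5.
Since 5 > 0, bidding 12 is strictly better here, so truthful bidding is not dominant.

No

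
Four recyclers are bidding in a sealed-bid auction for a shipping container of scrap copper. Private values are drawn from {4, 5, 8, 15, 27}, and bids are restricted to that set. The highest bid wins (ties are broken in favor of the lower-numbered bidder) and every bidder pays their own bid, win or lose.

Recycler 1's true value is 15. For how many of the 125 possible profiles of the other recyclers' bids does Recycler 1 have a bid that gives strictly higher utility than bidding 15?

Others bid (4, 4, 4): truth gives 0; bid 4 gives 11 > 0. Violating.
Others bid (4, 4, 5): truth gives 0; bid 5 gives 10 > 0. Violating.
Others bid (4, 4, 8): truth gives 0; bid 8 gives 7 > 0. Violating.
Others bid (4, 4, 27): truth gives -15; bid 4 gives -4 > -15. Violating.
Others bid (4, 4, 15): truth gives 0; no alternative beats it.
Others bid (4, 5, 15): truth gives 0; no alternative beats it.
(Checking all 125 profiles: 88 have a profitable deviation, 37 do not.)

88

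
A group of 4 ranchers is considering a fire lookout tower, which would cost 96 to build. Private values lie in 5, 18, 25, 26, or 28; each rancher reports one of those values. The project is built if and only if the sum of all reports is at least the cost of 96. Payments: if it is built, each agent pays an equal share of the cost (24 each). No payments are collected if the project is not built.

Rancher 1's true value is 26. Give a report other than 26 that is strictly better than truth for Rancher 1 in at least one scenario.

Suppose Rancher 2 reports 18, Rancher 3 reports 25 and Rancher 4 reports 25.
Report 26: project not built, utility 0.
Report 28: project built, pays 24, utility 26 - 24 = 2.
So reporting 28 beats truth here (2 > 0).

28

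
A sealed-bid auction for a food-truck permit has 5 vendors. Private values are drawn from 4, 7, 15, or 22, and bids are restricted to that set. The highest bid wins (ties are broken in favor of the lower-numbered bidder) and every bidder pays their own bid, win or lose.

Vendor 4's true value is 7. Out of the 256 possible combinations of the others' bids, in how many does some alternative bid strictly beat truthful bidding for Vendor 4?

Others bid (4, 4, 4, 15): truth gives -7; bid 4 gives -4 > -7. Violating.
Others bid (4, 4, 4, 22): truth gives -7; bid 4 gives -4 > -7. Violating.
Others bid (4, 4, 7, 4): truth gives -7; bid 4 gives -4 > -7. Violating.
Others bid (4, 4, 7, 7): truth gives -7; bid 4 gives -4 > -7. Violating.
Others bid (4, 4, 4, 4): truth gives 0; no alternative beats it.
Others bid (4, 4, 4, 7): truth gives 0; no alternative beats it.
(Checking all 256 profiles: 254 have a profitable deviation, 2 do not.)

254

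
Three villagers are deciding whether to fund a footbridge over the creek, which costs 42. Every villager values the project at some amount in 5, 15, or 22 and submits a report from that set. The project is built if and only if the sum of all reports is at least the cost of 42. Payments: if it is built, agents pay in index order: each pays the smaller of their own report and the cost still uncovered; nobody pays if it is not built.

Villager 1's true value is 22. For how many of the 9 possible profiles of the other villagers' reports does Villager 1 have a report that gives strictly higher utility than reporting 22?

6

Others report (5, 22): truth gives 0; report 15 gives 7 > 0. Violating.
Others report (15, 15): truth gives 0; report 15 gives 7 > 0. Violating.
Others report (15, 22): truth gives 0; report 5 gives 17 > 0. Violating.
Others report (22, 5): truth gives 0; report 15 gives 7 > 0. Violating.
Others report (5, 5): truth gives 0; no alternative beats it.
Others report (5, 15): truth gives 0; no alternative beats it.
(Checking all 9 profiles: 6 have a profitable deviation, 3 do not.)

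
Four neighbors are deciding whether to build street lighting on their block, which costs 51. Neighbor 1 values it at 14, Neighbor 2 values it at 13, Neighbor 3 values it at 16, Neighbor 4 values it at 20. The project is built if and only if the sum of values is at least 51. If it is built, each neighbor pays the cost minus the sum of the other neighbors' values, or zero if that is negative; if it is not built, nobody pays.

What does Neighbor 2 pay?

Total value 63 ≥ cost 51, so the project is built.
The other neighbors' values sum to 50.
Cost minus that sum is 51 - 50 = 1.

1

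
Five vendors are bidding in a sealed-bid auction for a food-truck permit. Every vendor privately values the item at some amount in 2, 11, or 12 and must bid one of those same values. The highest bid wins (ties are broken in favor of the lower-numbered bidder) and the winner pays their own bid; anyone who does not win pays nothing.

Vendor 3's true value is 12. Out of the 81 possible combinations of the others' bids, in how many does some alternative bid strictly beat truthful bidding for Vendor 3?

Others bid (2, 2, 2, 2): truth gives 0; bid 11 gives 1 > 0. Violating.
Others bid (2, 2, 2, 11): truth gives 0; bid 11 gives 1 > 0. Violating.
Others bid (2, 2, 11, 2): truth gives 0; bid 11 gives 1 > 0. Violating.
Others bid (2, 2, 11, 11): truth gives 0; bid 11 gives 1 > 0. Violating.
Others bid (2, 2, 2, 12): truth gives 0; no alternative beats it.
Others bid (2, 2, 11, 12): truth gives 0; no alternative beats it.
(Checking all 81 profiles: 4 have a profitable deviation, 77 do not.)

4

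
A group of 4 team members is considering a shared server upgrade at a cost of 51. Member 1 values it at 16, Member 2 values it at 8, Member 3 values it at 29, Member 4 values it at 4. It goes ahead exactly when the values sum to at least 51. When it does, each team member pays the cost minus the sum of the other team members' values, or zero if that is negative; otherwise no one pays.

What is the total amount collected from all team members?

35

Total value 57 ≥ cost 51, so it is built.
Member 1: others sum to 41; max(0, 51 - 41) = 10.
Member 2: others sum to 49; max(0, 51 - 49) = 2.
Member 3: others sum to 28; max(0, 51 - 28) = 23.
Member 4: others sum to 53; max(0, 51 - 53) = 0.
Total collected = 10 + 2 + 23 + 0 = 35.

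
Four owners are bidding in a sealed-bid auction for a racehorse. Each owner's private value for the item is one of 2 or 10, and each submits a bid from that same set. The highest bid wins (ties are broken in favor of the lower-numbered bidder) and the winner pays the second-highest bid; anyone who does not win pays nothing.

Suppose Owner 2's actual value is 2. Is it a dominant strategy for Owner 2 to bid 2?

Yes

Check each profile of the others' bids and compare truth against every alternative bid.
Others bid (2, 2, 10): truth gives 0, best alternative gives -8.
Others bid (2, 10, 2): truth gives 0, best alternative gives -8.
Others bid (2, 10, 10): truth gives 0, best alternative gives -8.
Others bid (2, 2, 2): truth gives 0, best alternative gives 0.
Others bid (10, 2, 2): truth gives 0, best alternative gives 0.
Others bid (10, 2, 10): truth gives 0, best alternative gives 0.
(Remaining 2 profiles checked similarly; truth is weakly best in each.)
In every case the truthful bid is at least as good as any alternative, so it is a dominant strategy.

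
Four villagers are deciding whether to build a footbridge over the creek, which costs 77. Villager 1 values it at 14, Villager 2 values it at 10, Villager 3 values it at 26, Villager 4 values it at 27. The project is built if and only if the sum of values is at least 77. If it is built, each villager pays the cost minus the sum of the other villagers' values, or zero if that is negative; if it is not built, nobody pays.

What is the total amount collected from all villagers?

77

Total value 77 ≥ cost 77, so it is built.
Villager 1: others sum to 63; max(0, 77 - 63) = 14.
Villager 2: others sum to 67; max(0, 77 - 67) = 10.
Villager 3: others sum to 51; max(0, 77 - 51) = 26.
Villager 4: others sum to 50; max(0, 77 - 50) = 27.
Total collected = 14 + 10 + 26 + 27 = 77.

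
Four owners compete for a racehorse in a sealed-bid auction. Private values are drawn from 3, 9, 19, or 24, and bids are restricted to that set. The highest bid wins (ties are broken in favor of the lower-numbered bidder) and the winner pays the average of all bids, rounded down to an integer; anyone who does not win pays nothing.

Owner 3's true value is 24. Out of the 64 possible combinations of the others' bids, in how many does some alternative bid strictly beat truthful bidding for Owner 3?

Others bid (3, 3, 3): truth gives 16; bid 9 gives 20 > 16. Violating.
Others bid (3, 3, 9): truth gives 15; bid 9 gives 18 > 15. Violating.
Others bid (3, 3, 19): truth gives 12; bid 19 gives 13 > 12. Violating.
Others bid (3, 9, 3): truth gives 15; bid 19 gives 16 > 15. Violating.
Others bid (3, 3, 24): truth gives 11; no alternative beats it.
Others bid (3, 9, 24): truth gives 9; no alternative beats it.
(Checking all 64 profiles: 12 have a profitable deviation, 52 do not.)

12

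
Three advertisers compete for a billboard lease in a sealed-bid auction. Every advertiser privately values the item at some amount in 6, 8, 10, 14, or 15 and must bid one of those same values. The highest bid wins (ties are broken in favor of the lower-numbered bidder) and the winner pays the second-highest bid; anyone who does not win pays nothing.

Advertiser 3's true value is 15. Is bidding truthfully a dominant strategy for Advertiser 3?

Check each profile of the others' bids and compare truth against every alternative bid.
Others bid (6, 14): truth gives 1, best alternative gives 0.
Others bid (8, 14): truth gives 1, best alternative gives 0.
Others bid (10, 14): truth gives 1, best alternative gives 0.
Others bid (14, 6): truth gives 1, best alternative gives 0.
Others bid (14, 8): truth gives 1, best alternative gives 0.
Others bid (14, 10): truth gives 1, best alternative gives 0.
(Remaining 19 profiles checked similarly; truth is weakly best in each.)
In every case the truthful bid is at least as good as any alternative, so it is a dominant strategy.

Yes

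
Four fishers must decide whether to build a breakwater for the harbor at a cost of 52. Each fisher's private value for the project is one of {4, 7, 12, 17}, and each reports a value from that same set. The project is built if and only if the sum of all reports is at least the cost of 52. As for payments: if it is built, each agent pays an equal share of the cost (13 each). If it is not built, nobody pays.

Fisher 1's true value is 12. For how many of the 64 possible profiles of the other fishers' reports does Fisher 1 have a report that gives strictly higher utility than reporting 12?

Others report (7, 17, 17): truth gives -1; report 4 gives 0 > -1. Violating.
Others report (12, 12, 17): truth gives -1; report 4 gives 0 > -1. Violating.
Others report (12, 17, 12): truth gives -1; report 4 gives 0 > -1. Violating.
Others report (12, 17, 17): truth gives -1; report 4 gives 0 > -1. Violating.
Others report (4, 4, 4): truth gives 0; no alternative beats it.
Others report (4, 4, 7): truth gives 0; no alternative beats it.
(Checking all 64 profiles: 9 have a profitable deviation, 55 do not.)

9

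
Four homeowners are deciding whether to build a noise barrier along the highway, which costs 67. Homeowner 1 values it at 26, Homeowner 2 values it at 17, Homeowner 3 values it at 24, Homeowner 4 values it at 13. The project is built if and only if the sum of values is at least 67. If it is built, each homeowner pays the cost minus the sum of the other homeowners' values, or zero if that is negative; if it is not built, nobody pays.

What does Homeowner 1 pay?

13

Total value 80 ≥ cost 67, so the project is built.
The other homeowners' values sum to 54.
Cost minus that sum is 67 - 54 = 13.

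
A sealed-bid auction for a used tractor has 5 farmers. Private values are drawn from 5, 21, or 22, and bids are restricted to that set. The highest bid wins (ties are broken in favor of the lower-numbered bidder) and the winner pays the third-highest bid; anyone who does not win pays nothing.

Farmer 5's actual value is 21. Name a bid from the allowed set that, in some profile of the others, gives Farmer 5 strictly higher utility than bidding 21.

22

Suppose Farmer 1 bids 5, Farmer 2 bids 5, Farmer 3 bids 5 and Farmer 4 bids 21.
Bid 21: loses, pays 0, utility 0.
Bid 22: wins, pays 5, utility 21 - 5 = 16.
So bidding 22 beats truth here (16 > 0).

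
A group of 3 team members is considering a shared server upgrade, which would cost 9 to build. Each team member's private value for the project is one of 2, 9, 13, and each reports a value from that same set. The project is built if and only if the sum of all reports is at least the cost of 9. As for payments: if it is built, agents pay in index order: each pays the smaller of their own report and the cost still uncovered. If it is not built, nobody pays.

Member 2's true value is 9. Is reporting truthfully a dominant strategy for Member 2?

No

Consider the case where Member 1 reports 2 and Member 3 reports 9.
Truthful report 9: project built, pays 7, utility 9 - 7 = 2.
Report 2 instead: project built, pays 2, utility 9 - 2 = 7.
Since 7 > 2, reporting 2 is strictly better here, so truthful reporting is not dominant.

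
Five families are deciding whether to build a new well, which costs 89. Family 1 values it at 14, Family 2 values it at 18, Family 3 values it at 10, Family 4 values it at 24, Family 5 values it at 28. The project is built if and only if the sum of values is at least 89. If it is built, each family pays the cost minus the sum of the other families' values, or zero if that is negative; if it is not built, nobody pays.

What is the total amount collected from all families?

Total value 94 ≥ cost 89, so it is built.
Family 1: others sum to 80; max(0, 89 - 80) = 9.
Family 2: others sum to 76; max(0, 89 - 76) = 13.
Family 3: others sum to 84; max(0, 89 - 84) = 5.
Family 4: others sum to 70; max(0, 89 - 70) = 19.
Family 5: others sum to 66; max(0, 89 - 66) = 23.
Total collected = 9 + 13 + 5 + 19 + 23 = 69.

69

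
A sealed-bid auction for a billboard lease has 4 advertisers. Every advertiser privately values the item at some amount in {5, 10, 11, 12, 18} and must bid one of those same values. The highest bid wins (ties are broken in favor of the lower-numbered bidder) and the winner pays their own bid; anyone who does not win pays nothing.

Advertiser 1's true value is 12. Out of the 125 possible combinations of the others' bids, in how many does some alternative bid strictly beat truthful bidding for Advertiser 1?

Others bid (5, 5, 5): truth gives 0; bid 5 gives 7 > 0. Violating.
Others bid (5, 5, 10): truth gives 0; bid 10 gives 2 > 0. Violating.
Others bid (5, 5, 11): truth gives 0; bid 11 gives 1 > 0. Violating.
Others bid (5, 10, 5): truth gives 0; bid 10 gives 2 > 0. Violating.
Others bid (5, 5, 12): truth gives 0; no alternative beats it.
Others bid (5, 5, 18): truth gives 0; no alternative beats it.
(Checking all 125 profiles: 27 have a profitable deviation, 98 do not.)

27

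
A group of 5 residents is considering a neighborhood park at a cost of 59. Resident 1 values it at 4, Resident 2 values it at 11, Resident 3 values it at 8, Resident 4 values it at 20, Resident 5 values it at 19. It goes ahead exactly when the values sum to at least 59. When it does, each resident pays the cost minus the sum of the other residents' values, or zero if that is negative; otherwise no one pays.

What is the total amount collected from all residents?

47

Total value 62 ≥ cost 59, so it is built.
Resident 1: others sum to 58; max(0, 59 - 58) = 1.
Resident 2: others sum to 51; max(0, 59 - 51) = 8.
Resident 3: others sum to 54; max(0, 59 - 54) = 5.
Resident 4: others sum to 42; max(0, 59 - 42) = 17.
Resident 5: others sum to 43; max(0, 59 - 43) = 16.
Total collected = 1 + 8 + 5 + 17 + 16 = 47.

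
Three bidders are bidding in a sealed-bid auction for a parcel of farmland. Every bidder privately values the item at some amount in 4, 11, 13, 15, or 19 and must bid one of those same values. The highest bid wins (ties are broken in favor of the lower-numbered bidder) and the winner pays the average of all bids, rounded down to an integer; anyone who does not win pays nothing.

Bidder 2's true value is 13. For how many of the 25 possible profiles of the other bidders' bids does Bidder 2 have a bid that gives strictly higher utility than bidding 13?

Others bid (4, 4): truth gives 6; bid 11 gives 7 > 6. Violating.
Others bid (4, 11): truth gives 4; bid 11 gives 5 > 4. Violating.
Others bid (4, 15): truth gives 0; bid 15 gives 2 > 0. Violating.
Others bid (13, 4): truth gives 0; bid 15 gives 3 > 0. Violating.
Others bid (4, 13): truth gives 3; no alternative beats it.
Others bid (4, 19): truth gives 0; no alternative beats it.
(Checking all 25 profiles: 5 have a profitable deviation, 20 do not.)

5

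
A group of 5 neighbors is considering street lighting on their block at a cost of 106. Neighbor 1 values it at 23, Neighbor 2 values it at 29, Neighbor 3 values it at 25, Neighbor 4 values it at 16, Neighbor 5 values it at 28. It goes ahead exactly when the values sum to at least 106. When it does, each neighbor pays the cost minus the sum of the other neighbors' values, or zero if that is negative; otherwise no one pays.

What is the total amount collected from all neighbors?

46

Total value 121 ≥ cost 106, so it is built.
Neighbor 1: others sum to 98; max(0, 106 - 98) = 8.
Neighbor 2: others sum to 92; max(0, 106 - 92) = 14.
Neighbor 3: others sum to 96; max(0, 106 - 96) = 10.
Neighbor 4: others sum to 105; max(0, 106 - 105) = 1.
Neighbor 5: others sum to 93; max(0, 106 - 93) = 13.
Total collected = 8 + 14 + 10 + 1 + 13 = 46.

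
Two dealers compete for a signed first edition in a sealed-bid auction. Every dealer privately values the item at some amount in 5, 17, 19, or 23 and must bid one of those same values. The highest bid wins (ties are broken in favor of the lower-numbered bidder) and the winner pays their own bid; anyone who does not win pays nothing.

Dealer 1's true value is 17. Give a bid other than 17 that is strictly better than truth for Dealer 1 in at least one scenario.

Suppose Dealer 2 bids 5.
Bid 17: wins, pays 17, utility 17 - 17 = 0.
Bid 5: wins, pays 5, utility 17 - 5 = 12.
So bidding 5 beats truth here (12 > 0).

5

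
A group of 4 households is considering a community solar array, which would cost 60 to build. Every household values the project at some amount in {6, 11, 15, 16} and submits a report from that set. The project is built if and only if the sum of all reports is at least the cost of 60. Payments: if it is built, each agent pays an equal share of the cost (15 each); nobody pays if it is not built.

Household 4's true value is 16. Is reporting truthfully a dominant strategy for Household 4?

Check each profile of the others' reports and compare truth against every alternative report.
Others report (15, 15, 15): truth gives 1, best alternative gives 1.
Others report (15, 15, 16): truth gives 1, best alternative gives 1.
Others report (15, 16, 15): truth gives 1, best alternative gives 1.
Others report (15, 16, 16): truth gives 1, best alternative gives 1.
Others report (16, 15, 15): truth gives 1, best alternative gives 1.
Others report (16, 15, 16): truth gives 1, best alternative gives 1.
(Remaining 58 profiles checked similarly; truth is weakly best in each.)
In every case the truthful report is at least as good as any alternative, so it is a dominant strategy.

Yes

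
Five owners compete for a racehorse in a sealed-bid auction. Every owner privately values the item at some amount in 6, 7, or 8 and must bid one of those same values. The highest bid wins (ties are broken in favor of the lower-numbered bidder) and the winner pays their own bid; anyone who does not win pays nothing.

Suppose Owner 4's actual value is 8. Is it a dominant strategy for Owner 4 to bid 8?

Consider the case where Owner 1 bids 6, Owner 2 bids 6, Owner 3 bids 6 and Owner 5 bids 6.
Truthful bid 8: wins, pays 8, utility 8 - 8 = 0.
Bid 7 instead: wins, pays 7, utility 8 - 7 = 1.
Since 1 > 0, bidding 7 is strictly better here, so truthful bidding is not dominant.

No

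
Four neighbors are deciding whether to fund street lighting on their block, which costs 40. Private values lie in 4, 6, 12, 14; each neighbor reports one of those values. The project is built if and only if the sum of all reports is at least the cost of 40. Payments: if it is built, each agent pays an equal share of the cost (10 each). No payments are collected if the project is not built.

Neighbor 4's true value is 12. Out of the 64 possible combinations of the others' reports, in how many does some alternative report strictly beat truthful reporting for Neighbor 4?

Others report (6, 6, 14): truth gives 0; report 14 gives 2 > 0. Violating.
Others report (6, 14, 6): truth gives 0; report 14 gives 2 > 0. Violating.
Others report (14, 6, 6): truth gives 0; report 14 gives 2 > 0. Violating.
Others report (4, 4, 4): truth gives 0; no alternative beats it.
Others report (4, 4, 6): truth gives 0; no alternative beats it.
(Checking all 64 profiles: 3 have a profitable deviation, 61 do not.)

3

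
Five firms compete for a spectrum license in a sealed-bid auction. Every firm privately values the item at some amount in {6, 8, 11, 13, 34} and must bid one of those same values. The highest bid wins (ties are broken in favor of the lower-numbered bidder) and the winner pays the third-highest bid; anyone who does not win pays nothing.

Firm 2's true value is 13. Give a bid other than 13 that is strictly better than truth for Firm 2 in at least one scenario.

Suppose Firm 1 bids 6, Firm 3 bids 6, Firm 4 bids 6 and Firm 5 bids 34.
Bid 13: loses, pays 0, utility 0.
Bid 34: wins, pays 6, utility 13 - 6 = 7.
So bidding 34 beats truth here (7 > 0).

34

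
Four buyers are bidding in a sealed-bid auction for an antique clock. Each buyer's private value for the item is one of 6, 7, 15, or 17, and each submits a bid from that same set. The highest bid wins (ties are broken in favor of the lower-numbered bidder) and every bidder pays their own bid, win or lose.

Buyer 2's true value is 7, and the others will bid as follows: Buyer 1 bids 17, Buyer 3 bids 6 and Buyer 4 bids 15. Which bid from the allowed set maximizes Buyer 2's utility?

6

Bid 6: loses but pays 6, utility -6.
Bid 7: loses but pays 7, utility -7.
Bid 15: loses but pays 15, utility -15.
Bid 17: loses but pays 17, utility -17.
The best choice is 6 with utility -6.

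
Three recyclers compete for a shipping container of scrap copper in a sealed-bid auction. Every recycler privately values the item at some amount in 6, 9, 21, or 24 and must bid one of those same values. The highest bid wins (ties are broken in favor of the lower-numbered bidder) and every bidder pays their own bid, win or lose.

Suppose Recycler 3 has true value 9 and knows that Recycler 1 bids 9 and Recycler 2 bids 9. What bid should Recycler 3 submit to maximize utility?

Bid 6: loses but pays 6, utility -6.
Bid 9: loses but pays 9, utility -9.
Bid 21: wins, pays 21, utility 9 - 21 = -12.
Bid 24: wins, pays 24, utility 9 - 24 = -15.
The best choice is 6 with utility -6.

6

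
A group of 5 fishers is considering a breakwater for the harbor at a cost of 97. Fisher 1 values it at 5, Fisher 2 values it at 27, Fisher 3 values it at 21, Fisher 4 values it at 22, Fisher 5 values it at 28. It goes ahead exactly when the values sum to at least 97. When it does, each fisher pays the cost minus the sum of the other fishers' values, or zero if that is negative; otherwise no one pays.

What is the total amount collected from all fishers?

Total value 103 ≥ cost 97, so it is built.
Fisher 1: others sum to 98; max(0, 97 - 98) = 0.
Fisher 2: others sum to 76; max(0, 97 - 76) = 21.
Fisher 3: others sum to 82; max(0, 97 - 82) = 15.
Fisher 4: others sum to 81; max(0, 97 - 81) = 16.
Fisher 5: others sum to 75; max(0, 97 - 75) = 22.
Total collected = 0 + 21 + 15 + 16 + 22 = 74.

74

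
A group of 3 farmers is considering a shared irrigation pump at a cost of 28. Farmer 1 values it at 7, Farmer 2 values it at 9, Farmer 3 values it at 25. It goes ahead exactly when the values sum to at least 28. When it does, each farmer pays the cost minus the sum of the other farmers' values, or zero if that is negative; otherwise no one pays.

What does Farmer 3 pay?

Total value 41 ≥ cost 28, so the project is built.
The other farmers' values sum to 16.
Cost minus that sum is 28 - 16 = 12.

12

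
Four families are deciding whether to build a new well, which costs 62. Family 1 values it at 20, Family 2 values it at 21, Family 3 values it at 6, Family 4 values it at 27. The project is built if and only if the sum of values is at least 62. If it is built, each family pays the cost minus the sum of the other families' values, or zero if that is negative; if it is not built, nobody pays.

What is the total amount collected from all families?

Total value 74 ≥ cost 62, so it is built.
Family 1: others sum to 54; max(0, 62 - 54) = 8.
Family 2: others sum to 53; max(0, 62 - 53) = 9.
Family 3: others sum to 68; max(0, 62 - 68) = 0.
Family 4: others sum to 47; max(0, 62 - 47) = 15.
Total collected = 8 + 9 + 0 + 15 = 32.

32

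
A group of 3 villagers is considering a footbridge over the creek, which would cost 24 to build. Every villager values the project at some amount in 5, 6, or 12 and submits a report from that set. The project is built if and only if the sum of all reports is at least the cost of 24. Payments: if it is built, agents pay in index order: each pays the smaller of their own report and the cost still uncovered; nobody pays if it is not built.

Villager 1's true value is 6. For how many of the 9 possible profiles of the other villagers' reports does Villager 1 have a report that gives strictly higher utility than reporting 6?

1

Others report (12, 12): truth gives 0; report 5 gives 1 > 0. Violating.
Others report (5, 5): truth gives 0; no alternative beats it.
Others report (5, 6): truth gives 0; no alternative beats it.
(Checking all 9 profiles: 1 has a profitable deviation, 8 do not.)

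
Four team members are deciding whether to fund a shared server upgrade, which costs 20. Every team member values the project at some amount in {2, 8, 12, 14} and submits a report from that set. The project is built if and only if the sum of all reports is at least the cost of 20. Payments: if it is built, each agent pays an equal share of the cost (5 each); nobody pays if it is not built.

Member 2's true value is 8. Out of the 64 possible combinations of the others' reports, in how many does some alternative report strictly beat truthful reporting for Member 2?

Others report (2, 2, 2): truth gives 0; report 14 gives 3 > 0. Violating.
Others report (2, 2, 8): truth gives 3; no alternative beats it.
Others report (2, 2, 12): truth gives 3; no alternative beats it.
(Checking all 64 profiles: 1 has a profitable deviation, 63 do not.)

1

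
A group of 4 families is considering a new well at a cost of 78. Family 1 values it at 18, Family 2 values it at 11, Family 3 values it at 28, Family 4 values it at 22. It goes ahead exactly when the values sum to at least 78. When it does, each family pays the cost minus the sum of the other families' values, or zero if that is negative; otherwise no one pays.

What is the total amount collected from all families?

Total value 79 ≥ cost 78, so it is built.
Family 1: others sum to 61; max(0, 78 - 61) = 17.
Family 2: others sum to 68; max(0, 78 - 68) = 10.
Family 3: others sum to 51; max(0, 78 - 51) = 27.
Family 4: others sum to 57; max(0, 78 - 57) = 21.
Total collected = 17 + 10 + 27 + 21 = 75.

75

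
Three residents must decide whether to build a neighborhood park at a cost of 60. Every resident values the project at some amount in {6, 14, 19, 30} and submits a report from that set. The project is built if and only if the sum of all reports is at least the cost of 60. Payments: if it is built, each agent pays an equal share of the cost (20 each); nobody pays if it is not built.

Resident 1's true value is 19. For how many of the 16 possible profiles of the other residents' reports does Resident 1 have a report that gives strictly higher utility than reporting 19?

4

Others report (14, 30): truth gives -1; report 6 gives 0 > -1. Violating.
Others report (19, 30): truth gives -1; report 6 gives 0 > -1. Violating.
Others report (30, 14): truth gives -1; report 6 gives 0 > -1. Violating.
Others report (30, 19): truth gives -1; report 6 gives 0 > -1. Violating.
Others report (6, 6): truth gives 0; no alternative beats it.
Others report (6, 14): truth gives 0; no alternative beats it.
(Checking all 16 profiles: 4 have a profitable deviation, 12 do not.)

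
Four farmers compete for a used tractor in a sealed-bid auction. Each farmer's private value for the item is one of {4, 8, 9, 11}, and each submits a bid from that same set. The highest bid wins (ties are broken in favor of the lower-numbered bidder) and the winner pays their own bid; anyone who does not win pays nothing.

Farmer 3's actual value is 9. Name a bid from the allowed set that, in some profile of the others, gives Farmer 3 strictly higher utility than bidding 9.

8

Suppose Farmer 1 bids 4, Farmer 2 bids 4 and Farmer 4 bids 4.
Bid 9: wins, pays 9, utility 9 - 9 = 0.
Bid 8: wins, pays 8, utility 9 - 8 = 1.
So bidding 8 beats truth here (1 > 0).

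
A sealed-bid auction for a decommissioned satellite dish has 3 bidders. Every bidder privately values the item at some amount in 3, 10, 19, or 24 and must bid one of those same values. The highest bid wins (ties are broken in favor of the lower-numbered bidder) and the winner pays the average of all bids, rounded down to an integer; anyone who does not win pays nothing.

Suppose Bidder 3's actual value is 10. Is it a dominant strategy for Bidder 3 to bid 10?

Yes

Check each profile of the others' bids and compare truth against every alternative bid.
Others bid (3, 3): truth gives 5, best alternative gives 2.
Others bid (3, 10): truth gives 0, best alternative gives 0.
Others bid (3, 19): truth gives 0, best alternative gives 0.
Others bid (3, 24): truth gives 0, best alternative gives 0.
Others bid (10, 3): truth gives 0, best alternative gives 0.
Others bid (10, 10): truth gives 0, best alternative gives 0.
(Remaining 10 profiles checked similarly; truth is weakly best in each.)
In every case the truthful bid is at least as good as any alternative, so it is a dominant strategy.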